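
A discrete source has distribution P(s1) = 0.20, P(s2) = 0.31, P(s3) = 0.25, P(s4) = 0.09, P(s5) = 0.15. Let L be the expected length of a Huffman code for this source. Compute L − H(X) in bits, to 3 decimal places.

0.029 bits

Entropy H = −Σ p log₂ p ≈ 2.2114 bits.
Huffman merges: 9/100+3/20→6/25; 1/5+6/25→11/25; 1/4+31/100→14/25; 11/25+14/25→1. L = 56/25 ≈ 2.2400.
L − H = 2.2400 − 2.2114 = 0.029 bits.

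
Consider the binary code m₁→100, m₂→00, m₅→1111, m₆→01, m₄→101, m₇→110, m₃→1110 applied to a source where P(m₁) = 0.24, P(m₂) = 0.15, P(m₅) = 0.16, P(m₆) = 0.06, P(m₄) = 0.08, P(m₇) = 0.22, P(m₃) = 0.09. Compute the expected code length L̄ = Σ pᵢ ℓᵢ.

L̄ = Σ pᵢ·ℓᵢ = 0.24·3 + 0.15·2 + 0.16·4 + 0.06·2 + 0.08·3 + 0.22·3 + 0.09·4 = 3.04 bits/symbol.

3.04 bits/symbol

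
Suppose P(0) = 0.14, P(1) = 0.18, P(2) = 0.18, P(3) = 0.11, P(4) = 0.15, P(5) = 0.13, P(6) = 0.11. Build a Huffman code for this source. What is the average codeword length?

Repeatedly combine the two least-probable nodes; the expected code length is the sum of the merged weights.
merge 11/100 + 11/100 → 11/50
merge 13/100 + 7/50 → 27/100
merge 3/20 + 9/50 → 33/100
merge 9/50 + 11/50 → 2/5
merge 27/100 + 33/100 → 3/5
merge 2/5 + 3/5 → 1
L = 11/50 + 27/100 + 33/100 + 2/5 + 3/5 + 1 = 141/50 = 2.82 bits/symbol.

2.82 bits/symbol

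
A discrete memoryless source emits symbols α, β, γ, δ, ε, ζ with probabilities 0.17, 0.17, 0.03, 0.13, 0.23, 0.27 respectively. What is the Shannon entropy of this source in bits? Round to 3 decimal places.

2.401 bits

H = −Σ pᵢ log₂ pᵢ.
−0.17·log₂(0.17) = 0.4346
−0.17·log₂(0.17) = 0.4346
−0.03·log₂(0.03) = 0.1518
−0.13·log₂(0.13) = 0.3826
−0.23·log₂(0.23) = 0.4877
−0.27·log₂(0.27) = 0.5100
Sum ≈ 2.4013 → 2.401 bits.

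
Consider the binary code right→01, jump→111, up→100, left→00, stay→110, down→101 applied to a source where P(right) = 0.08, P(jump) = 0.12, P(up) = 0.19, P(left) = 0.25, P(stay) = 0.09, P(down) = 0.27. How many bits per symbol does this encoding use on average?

2.67 bits/symbol

L̄ = Σ pᵢ·ℓᵢ = 0.08·2 + 0.12·3 + 0.19·3 + 0.25·2 + 0.09·3 + 0.27·3 = 2.67 bits/symbol.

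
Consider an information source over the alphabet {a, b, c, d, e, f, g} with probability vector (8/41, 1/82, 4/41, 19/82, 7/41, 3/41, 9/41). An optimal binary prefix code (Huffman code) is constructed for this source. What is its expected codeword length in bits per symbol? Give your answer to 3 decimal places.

Repeatedly combine the two least-probable nodes; the expected code length is the sum of the merged weights.
merge 1/82 + 3/41 → 7/82
merge 7/82 + 4/41 → 15/82
merge 7/41 + 15/82 → 29/82
merge 8/41 + 9/41 → 17/41
merge 19/82 + 29/82 → 24/41
merge 17/41 + 24/41 → 1
L = 7/82 + 15/82 + 29/82 + 17/41 + 24/41 + 1 = 215/82 ≈ 2.622 bits/symbol.

2.622 bits/symbol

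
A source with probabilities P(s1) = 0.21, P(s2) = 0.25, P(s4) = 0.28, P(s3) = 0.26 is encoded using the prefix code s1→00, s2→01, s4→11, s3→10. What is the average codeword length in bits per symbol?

2 bits/symbol

L̄ = Σ pᵢ·ℓᵢ = 0.21·2 + 0.25·2 + 0.28·2 + 0.26·2 = 2 bits/symbol.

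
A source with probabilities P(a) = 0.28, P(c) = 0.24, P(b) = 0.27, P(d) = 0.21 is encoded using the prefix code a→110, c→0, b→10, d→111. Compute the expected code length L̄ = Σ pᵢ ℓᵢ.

L̄ = Σ pᵢ·ℓᵢ = 0.28·3 + 0.24·1 + 0.27·2 + 0.21·3 = 2.25 bits/symbol.

2.25 bits/symbol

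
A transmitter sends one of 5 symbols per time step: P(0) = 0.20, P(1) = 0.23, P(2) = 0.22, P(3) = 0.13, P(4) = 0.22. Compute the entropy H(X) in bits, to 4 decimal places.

2.2958 bits

H = −Σ pᵢ log₂ pᵢ.
−0.20·log₂(0.20) = 0.4644
−0.23·log₂(0.23) = 0.4877
−0.22·log₂(0.22) = 0.4806
−0.13·log₂(0.13) = 0.3826
−0.22·log₂(0.22) = 0.4806
Sum ≈ 2.2958 → 2.2958 bits.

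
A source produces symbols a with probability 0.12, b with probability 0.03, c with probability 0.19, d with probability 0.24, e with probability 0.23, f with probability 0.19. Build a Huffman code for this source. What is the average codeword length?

Repeatedly combine the two least-probable nodes; the expected code length is the sum of the merged weights.
merge 3/100 + 3/25 → 3/20
merge 3/20 + 19/100 → 17/50
merge 19/100 + 23/100 → 21/50
merge 6/25 + 17/50 → 29/50
merge 21/50 + 29/50 → 1
L = 3/20 + 17/50 + 21/50 + 29/50 + 1 = 249/100 = 2.49 bits/symbol.

2.49 bits/symbol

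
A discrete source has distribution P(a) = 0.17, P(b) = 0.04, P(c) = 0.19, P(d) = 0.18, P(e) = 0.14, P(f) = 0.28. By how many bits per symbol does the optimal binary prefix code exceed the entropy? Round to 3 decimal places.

Entropy H = −Σ p log₂ p ≈ 2.4322 bits.
Huffman merges: 1/25+7/50→9/50; 17/100+9/50→7/20; 9/50+19/100→37/100; 7/25+7/20→63/100; 37/100+63/100→1. L = 253/100 ≈ 2.5300.
L − H = 2.5300 − 2.4322 = 0.098 bits.

0.098 bits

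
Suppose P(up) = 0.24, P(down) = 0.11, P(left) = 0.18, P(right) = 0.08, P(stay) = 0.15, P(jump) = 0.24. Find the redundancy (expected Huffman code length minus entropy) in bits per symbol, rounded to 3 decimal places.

0.034 bits

Entropy H = −Σ p log₂ p ≈ 2.4859 bits.
Huffman merges: 2/25+11/100→19/100; 3/20+9/50→33/100; 19/100+6/25→43/100; 6/25+33/100→57/100; 43/100+57/100→1. L = 63/25 ≈ 2.5200.
L − H = 2.5200 − 2.4859 = 0.034 bits.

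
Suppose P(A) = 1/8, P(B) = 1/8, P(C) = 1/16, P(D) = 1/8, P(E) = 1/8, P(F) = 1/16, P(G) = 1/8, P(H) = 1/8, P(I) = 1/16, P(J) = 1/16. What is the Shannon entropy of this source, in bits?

3.25 bits

Each probability is a power of 1/2, so log₂(1/p) is an integer.
H = Σ p·log₂(1/p) = 1/8·3 + 1/8·3 + 1/16·4 + 1/8·3 + 1/8·3 + 1/16·4 + 1/8·3 + 1/8·3 + 1/16·4 + 1/16·4 = 3.25 bits.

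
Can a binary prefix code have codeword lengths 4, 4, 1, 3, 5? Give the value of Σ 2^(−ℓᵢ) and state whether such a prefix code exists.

0.78125; yes

With common denominator 2^5 = 32: Σ 2^(−ℓᵢ) = 2/32 + 2/32 + 16/32 + 4/32 + 1/32 = 25/32 = 0.78125.
Kraft's inequality requires Σ ≤ 1; here Σ = 0.78125 ≤ 1, so such a prefix code exists.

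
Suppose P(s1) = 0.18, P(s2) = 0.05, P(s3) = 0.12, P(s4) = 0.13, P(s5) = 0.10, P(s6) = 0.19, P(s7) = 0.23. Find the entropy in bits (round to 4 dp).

H = −Σ pᵢ log₂ pᵢ.
−0.18·log₂(0.18) = 0.4453
−0.05·log₂(0.05) = 0.2161
−0.12·log₂(0.12) = 0.3671
−0.13·log₂(0.13) = 0.3826
−0.10·log₂(0.10) = 0.3322
−0.19·log₂(0.19) = 0.4552
−0.23·log₂(0.23) = 0.4877
Sum ≈ 2.6862 → 2.6862 bits.

2.6862 bits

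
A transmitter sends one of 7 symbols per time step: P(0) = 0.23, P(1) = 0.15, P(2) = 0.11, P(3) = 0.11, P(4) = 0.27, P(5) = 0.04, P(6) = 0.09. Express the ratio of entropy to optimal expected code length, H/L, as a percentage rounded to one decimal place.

Entropy H = −Σ p log₂ p ≈ 2.6072 bits.
Huffman merges: 1/25+9/100→13/100; 11/100+11/100→11/50; 13/100+3/20→7/25; 11/50+23/100→9/20; 27/100+7/25→11/20; 9/20+11/20→1. L = 263/100 ≈ 2.6300.
Efficiency = H/L = 2.6072/2.6300 = 99.1%.

99.1%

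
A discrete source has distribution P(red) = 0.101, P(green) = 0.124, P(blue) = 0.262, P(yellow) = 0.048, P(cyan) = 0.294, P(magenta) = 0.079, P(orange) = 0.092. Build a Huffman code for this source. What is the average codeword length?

Repeatedly combine the two least-probable nodes; the expected code length is the sum of the merged weights.
merge 6/125 + 79/1000 → 127/1000
merge 23/250 + 101/1000 → 193/1000
merge 31/250 + 127/1000 → 251/1000
merge 193/1000 + 251/1000 → 111/250
merge 131/500 + 147/500 → 139/250
merge 111/250 + 139/250 → 1
L = 127/1000 + 193/1000 + 251/1000 + 111/250 + 139/250 + 1 = 2571/1000 = 2.571 bits/symbol.

2.571 bits/symbol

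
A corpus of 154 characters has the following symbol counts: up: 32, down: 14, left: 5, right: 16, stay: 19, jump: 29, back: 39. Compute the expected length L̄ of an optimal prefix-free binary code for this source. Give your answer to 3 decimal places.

Probabilities are the counts divided by 154.
Repeatedly combine the two least-probable nodes; the expected code length is the sum of the merged weights.
merge 5/154 + 1/11 → 19/154
merge 8/77 + 19/154 → 5/22
merge 19/154 + 29/154 → 24/77
merge 16/77 + 5/22 → 67/154
merge 39/154 + 24/77 → 87/154
merge 67/154 + 87/154 → 1
L = 19/154 + 5/22 + 24/77 + 67/154 + 87/154 + 1 = 205/77 ≈ 2.662 bits/symbol.

2.662 bits/symbol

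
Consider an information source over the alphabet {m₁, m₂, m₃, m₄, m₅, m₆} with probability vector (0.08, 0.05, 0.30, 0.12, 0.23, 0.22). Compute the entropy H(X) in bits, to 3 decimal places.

2.364 bits

H = −Σ pᵢ log₂ pᵢ.
−0.08·log₂(0.08) = 0.2915
−0.05·log₂(0.05) = 0.2161
−0.30·log₂(0.30) = 0.5211
−0.12·log₂(0.12) = 0.3671
−0.23·log₂(0.23) = 0.4877
−0.22·log₂(0.22) = 0.4806
Sum ≈ 2.3640 → 2.364 bits.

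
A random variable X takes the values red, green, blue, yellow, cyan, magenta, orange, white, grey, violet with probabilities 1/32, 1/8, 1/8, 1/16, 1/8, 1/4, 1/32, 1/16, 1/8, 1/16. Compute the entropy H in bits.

Each probability is a power of 1/2, so log₂(1/p) is an integer.
H = Σ p·log₂(1/p) = 1/32·5 + 1/8·3 + 1/8·3 + 1/16·4 + 1/8·3 + 1/4·2 + 1/32·5 + 1/16·4 + 1/8·3 + 1/16·4 = 3.0625 bits.

3.0625 bits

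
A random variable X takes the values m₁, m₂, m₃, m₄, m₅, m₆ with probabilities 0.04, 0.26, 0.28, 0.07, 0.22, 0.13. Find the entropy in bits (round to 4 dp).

2.3370 bits

H = −Σ pᵢ log₂ pᵢ.
−0.04·log₂(0.04) = 0.1858
−0.26·log₂(0.26) = 0.5053
−0.28·log₂(0.28) = 0.5142
−0.07·log₂(0.07) = 0.2686
−0.22·log₂(0.22) = 0.4806
−0.13·log₂(0.13) = 0.3826
Sum ≈ 2.3370 → 2.3370 bits.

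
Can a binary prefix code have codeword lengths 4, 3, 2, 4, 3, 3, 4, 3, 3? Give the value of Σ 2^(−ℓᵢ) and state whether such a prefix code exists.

1.0625; no

With common denominator 2^4 = 16: Σ 2^(−ℓᵢ) = 1/16 + 2/16 + 4/16 + 1/16 + 2/16 + 2/16 + 1/16 + 2/16 + 2/16 = 17/16 = 1.0625.
Kraft's inequality requires Σ ≤ 1; here Σ = 1.0625 > 1, so no such prefix code exists.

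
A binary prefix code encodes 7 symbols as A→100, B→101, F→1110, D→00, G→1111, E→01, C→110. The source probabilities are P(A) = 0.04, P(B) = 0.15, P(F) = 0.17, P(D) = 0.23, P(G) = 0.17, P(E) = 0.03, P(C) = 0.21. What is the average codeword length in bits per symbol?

L̄ = Σ pᵢ·ℓᵢ = 0.04·3 + 0.15·3 + 0.17·4 + 0.23·2 + 0.17·4 + 0.03·2 + 0.21·3 = 3.08 bits/symbol.

3.08 bits/symbol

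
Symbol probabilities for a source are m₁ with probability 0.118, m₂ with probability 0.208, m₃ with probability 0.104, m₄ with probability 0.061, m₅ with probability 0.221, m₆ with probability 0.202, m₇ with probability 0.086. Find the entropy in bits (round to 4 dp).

H = −Σ pᵢ log₂ pᵢ.
−0.118·log₂(0.118) = 0.3638
−0.208·log₂(0.208) = 0.4712
−0.104·log₂(0.104) = 0.3396
−0.061·log₂(0.061) = 0.2461
−0.221·log₂(0.221) = 0.4813
−0.202·log₂(0.202) = 0.4661
−0.086·log₂(0.086) = 0.3044
Sum ≈ 2.6726 → 2.6726 bits.

2.6726 bits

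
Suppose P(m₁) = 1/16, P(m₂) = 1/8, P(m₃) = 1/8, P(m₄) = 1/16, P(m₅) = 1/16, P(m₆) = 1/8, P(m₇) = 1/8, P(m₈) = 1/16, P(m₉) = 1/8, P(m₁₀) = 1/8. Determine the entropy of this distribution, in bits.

3.25 bits

Each probability is a power of 1/2, so log₂(1/p) is an integer.
H = Σ p·log₂(1/p) = 1/16·4 + 1/8·3 + 1/8·3 + 1/16·4 + 1/16·4 + 1/8·3 + 1/8·3 + 1/16·4 + 1/8·3 + 1/8·3 = 3.25 bits.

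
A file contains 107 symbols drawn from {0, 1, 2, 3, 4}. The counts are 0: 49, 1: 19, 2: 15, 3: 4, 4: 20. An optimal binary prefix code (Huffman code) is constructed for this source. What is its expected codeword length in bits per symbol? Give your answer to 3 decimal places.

Probabilities are the counts divided by 107.
Repeatedly combine the two least-probable nodes; the expected code length is the sum of the merged weights.
merge 4/107 + 15/107 → 19/107
merge 19/107 + 19/107 → 38/107
merge 20/107 + 38/107 → 58/107
merge 49/107 + 58/107 → 1
L = 19/107 + 38/107 + 58/107 + 1 = 222/107 ≈ 2.075 bits/symbol.

2.075 bits/symbol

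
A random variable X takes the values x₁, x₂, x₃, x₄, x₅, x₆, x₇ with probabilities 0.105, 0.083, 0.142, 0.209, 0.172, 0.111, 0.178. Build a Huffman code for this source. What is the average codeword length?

2.791 bits/symbol

Repeatedly combine the two least-probable nodes; the expected code length is the sum of the merged weights.
merge 83/1000 + 21/200 → 47/250
merge 111/1000 + 71/500 → 253/1000
merge 43/250 + 89/500 → 7/20
merge 47/250 + 209/1000 → 397/1000
merge 253/1000 + 7/20 → 603/1000
merge 397/1000 + 603/1000 → 1
L = 47/250 + 253/1000 + 7/20 + 397/1000 + 603/1000 + 1 = 2791/1000 = 2.791 bits/symbol.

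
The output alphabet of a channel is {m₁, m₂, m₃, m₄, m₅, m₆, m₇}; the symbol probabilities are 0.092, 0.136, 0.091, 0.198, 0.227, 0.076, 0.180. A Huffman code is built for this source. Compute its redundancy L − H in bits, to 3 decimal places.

0.043 bits

Entropy H = −Σ p log₂ p ≈ 2.6989 bits.
Huffman merges: 19/250+91/1000→167/1000; 23/250+17/125→57/250; 167/1000+9/50→347/1000; 99/500+227/1000→17/40; 57/250+347/1000→23/40; 17/40+23/40→1. L = 1371/500 ≈ 2.7420.
L − H = 2.7420 − 2.6989 = 0.043 bits.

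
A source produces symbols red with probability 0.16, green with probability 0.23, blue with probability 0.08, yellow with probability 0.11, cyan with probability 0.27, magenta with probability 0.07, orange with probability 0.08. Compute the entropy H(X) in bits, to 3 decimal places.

H = −Σ pᵢ log₂ pᵢ.
−0.16·log₂(0.16) = 0.4230
−0.23·log₂(0.23) = 0.4877
−0.08·log₂(0.08) = 0.2915
−0.11·log₂(0.11) = 0.3503
−0.27·log₂(0.27) = 0.5100
−0.07·log₂(0.07) = 0.2686
−0.08·log₂(0.08) = 0.2915
Sum ≈ 2.6226 → 2.623 bits.

2.623 bits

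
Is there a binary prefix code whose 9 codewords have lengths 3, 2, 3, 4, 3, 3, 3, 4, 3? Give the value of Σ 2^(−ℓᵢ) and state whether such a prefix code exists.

1.125; no

With common denominator 2^4 = 16: Σ 2^(−ℓᵢ) = 2/16 + 4/16 + 2/16 + 1/16 + 2/16 + 2/16 + 2/16 + 1/16 + 2/16 = 18/16 = 1.125.
Kraft's inequality requires Σ ≤ 1; here Σ = 1.125 > 1, so no such prefix code exists.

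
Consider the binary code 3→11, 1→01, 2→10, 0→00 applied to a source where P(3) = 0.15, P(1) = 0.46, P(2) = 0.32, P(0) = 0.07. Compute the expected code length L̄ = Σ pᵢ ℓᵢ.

2 bits/symbol

L̄ = Σ pᵢ·ℓᵢ = 0.15·2 + 0.46·2 + 0.32·2 + 0.07·2 = 2 bits/symbol.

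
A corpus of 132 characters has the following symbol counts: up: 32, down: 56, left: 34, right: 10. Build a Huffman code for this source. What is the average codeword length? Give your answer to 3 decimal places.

1.894 bits/symbol

Probabilities are the counts divided by 132.
Repeatedly combine the two least-probable nodes; the expected code length is the sum of the merged weights.
merge 5/66 + 8/33 → 7/22
merge 17/66 + 7/22 → 19/33
merge 14/33 + 19/33 → 1
L = 7/22 + 19/33 + 1 = 125/66 ≈ 1.894 bits/symbol.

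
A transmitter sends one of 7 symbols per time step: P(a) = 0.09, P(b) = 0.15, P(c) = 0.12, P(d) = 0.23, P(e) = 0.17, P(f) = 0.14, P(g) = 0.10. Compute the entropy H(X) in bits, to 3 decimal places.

H = −Σ pᵢ log₂ pᵢ.
−0.09·log₂(0.09) = 0.3127
−0.15·log₂(0.15) = 0.4105
−0.12·log₂(0.12) = 0.3671
−0.23·log₂(0.23) = 0.4877
−0.17·log₂(0.17) = 0.4346
−0.14·log₂(0.14) = 0.3971
−0.10·log₂(0.10) = 0.3322
Sum ≈ 2.7418 → 2.742 bits.

2.742 bits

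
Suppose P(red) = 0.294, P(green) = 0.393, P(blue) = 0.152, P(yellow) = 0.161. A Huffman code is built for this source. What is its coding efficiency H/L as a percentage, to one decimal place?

98.2%

Entropy H = −Σ p log₂ p ≈ 1.8861 bits.
Huffman merges: 19/125+161/1000→313/1000; 147/500+313/1000→607/1000; 393/1000+607/1000→1. L = 48/25 ≈ 1.9200.
Efficiency = H/L = 1.8861/1.9200 = 98.2%.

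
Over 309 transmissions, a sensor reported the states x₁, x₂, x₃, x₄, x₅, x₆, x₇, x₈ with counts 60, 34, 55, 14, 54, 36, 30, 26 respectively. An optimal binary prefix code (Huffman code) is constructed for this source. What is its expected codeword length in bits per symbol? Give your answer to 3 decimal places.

Probabilities are the counts divided by 309.
Repeatedly combine the two least-probable nodes; the expected code length is the sum of the merged weights.
merge 14/309 + 26/309 → 40/309
merge 10/103 + 34/309 → 64/309
merge 12/103 + 40/309 → 76/309
merge 18/103 + 55/309 → 109/309
merge 20/103 + 64/309 → 124/309
merge 76/309 + 109/309 → 185/309
merge 124/309 + 185/309 → 1
L = 40/309 + 64/309 + 76/309 + 109/309 + 124/309 + 185/309 + 1 = 907/309 ≈ 2.935 bits/symbol.

2.935 bits/symbol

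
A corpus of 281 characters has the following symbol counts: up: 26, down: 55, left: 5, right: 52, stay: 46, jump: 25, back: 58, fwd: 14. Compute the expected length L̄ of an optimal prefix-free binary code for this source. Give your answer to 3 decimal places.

2.822 bits/symbol

Probabilities are the counts divided by 281.
Repeatedly combine the two least-probable nodes; the expected code length is the sum of the merged weights.
merge 5/281 + 14/281 → 19/281
merge 19/281 + 25/281 → 44/281
merge 26/281 + 44/281 → 70/281
merge 46/281 + 52/281 → 98/281
merge 55/281 + 58/281 → 113/281
merge 70/281 + 98/281 → 168/281
merge 113/281 + 168/281 → 1
L = 19/281 + 44/281 + 70/281 + 98/281 + 113/281 + 168/281 + 1 = 793/281 ≈ 2.822 bits/symbol.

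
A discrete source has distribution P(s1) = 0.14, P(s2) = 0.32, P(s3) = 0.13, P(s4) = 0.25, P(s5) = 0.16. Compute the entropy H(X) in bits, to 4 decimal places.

2.2288 bits

H = −Σ pᵢ log₂ pᵢ.
−0.14·log₂(0.14) = 0.3971
−0.32·log₂(0.32) = 0.5260
−0.13·log₂(0.13) = 0.3826
−0.25·log₂(0.25) = 0.5000
−0.16·log₂(0.16) = 0.4230
Sum ≈ 2.2288 → 2.2288 bits.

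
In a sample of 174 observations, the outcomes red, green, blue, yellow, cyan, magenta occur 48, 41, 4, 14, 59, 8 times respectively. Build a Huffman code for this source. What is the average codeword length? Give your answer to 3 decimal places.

Probabilities are the counts divided by 174.
Repeatedly combine the two least-probable nodes; the expected code length is the sum of the merged weights.
merge 2/87 + 4/87 → 2/29
merge 2/29 + 7/87 → 13/87
merge 13/87 + 41/174 → 67/174
merge 8/29 + 59/174 → 107/174
merge 67/174 + 107/174 → 1
L = 2/29 + 13/87 + 67/174 + 107/174 + 1 = 193/87 ≈ 2.218 bits/symbol.

2.218 bits/symbol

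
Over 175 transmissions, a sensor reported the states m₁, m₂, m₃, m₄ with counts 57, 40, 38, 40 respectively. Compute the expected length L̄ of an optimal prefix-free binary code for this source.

Probabilities are the counts divided by 175.
Repeatedly combine the two least-probable nodes; the expected code length is the sum of the merged weights.
merge 38/175 + 8/35 → 78/175
merge 8/35 + 57/175 → 97/175
merge 78/175 + 97/175 → 1
L = 78/175 + 97/175 + 1 = 2 bits/symbol.

2 bits/symbol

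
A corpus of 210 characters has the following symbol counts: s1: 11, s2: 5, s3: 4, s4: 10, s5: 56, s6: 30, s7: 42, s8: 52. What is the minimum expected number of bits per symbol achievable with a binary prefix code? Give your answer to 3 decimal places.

Probabilities are the counts divided by 210.
Repeatedly combine the two least-probable nodes; the expected code length is the sum of the merged weights.
merge 2/105 + 1/42 → 3/70
merge 3/70 + 1/21 → 19/210
merge 11/210 + 19/210 → 1/7
merge 1/7 + 1/7 → 2/7
merge 1/5 + 26/105 → 47/105
merge 4/15 + 2/7 → 58/105
merge 47/105 + 58/105 → 1
L = 3/70 + 19/210 + 1/7 + 2/7 + 47/105 + 58/105 + 1 = 269/105 ≈ 2.562 bits/symbol.

2.562 bits/symbol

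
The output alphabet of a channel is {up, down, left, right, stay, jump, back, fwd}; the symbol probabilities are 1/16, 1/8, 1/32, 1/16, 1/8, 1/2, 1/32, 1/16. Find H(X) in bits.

2.3125 bits

Each probability is a power of 1/2, so log₂(1/p) is an integer.
H = Σ p·log₂(1/p) = 1/16·4 + 1/8·3 + 1/32·5 + 1/16·4 + 1/8·3 + 1/2·1 + 1/32·5 + 1/16·4 = 2.3125 bits.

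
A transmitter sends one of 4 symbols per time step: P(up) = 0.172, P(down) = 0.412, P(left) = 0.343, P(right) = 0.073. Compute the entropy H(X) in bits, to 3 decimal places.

H = −Σ pᵢ log₂ pᵢ.
−0.172·log₂(0.172) = 0.4368
−0.412·log₂(0.412) = 0.5271
−0.343·log₂(0.343) = 0.5295
−0.073·log₂(0.073) = 0.2756
Sum ≈ 1.7690 → 1.769 bits.

1.769 bits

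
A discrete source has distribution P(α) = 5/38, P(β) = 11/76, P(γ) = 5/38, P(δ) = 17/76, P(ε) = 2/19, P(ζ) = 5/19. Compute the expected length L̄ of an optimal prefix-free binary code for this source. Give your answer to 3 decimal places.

Repeatedly combine the two least-probable nodes; the expected code length is the sum of the merged weights.
merge 2/19 + 5/38 → 9/38
merge 5/38 + 11/76 → 21/76
merge 17/76 + 9/38 → 35/76
merge 5/19 + 21/76 → 41/76
merge 35/76 + 41/76 → 1
L = 9/38 + 21/76 + 35/76 + 41/76 + 1 = 191/76 ≈ 2.513 bits/symbol.

2.513 bits/symbol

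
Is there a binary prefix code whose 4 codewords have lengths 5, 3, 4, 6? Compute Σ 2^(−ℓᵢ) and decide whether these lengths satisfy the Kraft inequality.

With common denominator 2^6 = 64: Σ 2^(−ℓᵢ) = 2/64 + 8/64 + 4/64 + 1/64 = 15/64 = 0.234375.
Kraft's inequality requires Σ ≤ 1; here Σ = 0.234375 ≤ 1, so such a prefix code exists.

0.234375; yes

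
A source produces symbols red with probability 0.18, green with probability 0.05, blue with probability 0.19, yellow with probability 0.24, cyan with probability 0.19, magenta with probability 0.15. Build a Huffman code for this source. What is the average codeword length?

2.57 bits/symbol

Repeatedly combine the two least-probable nodes; the expected code length is the sum of the merged weights.
merge 1/20 + 3/20 → 1/5
merge 9/50 + 19/100 → 37/100
merge 19/100 + 1/5 → 39/100
merge 6/25 + 37/100 → 61/100
merge 39/100 + 61/100 → 1
L = 1/5 + 37/100 + 39/100 + 61/100 + 1 = 257/100 = 2.57 bits/symbol.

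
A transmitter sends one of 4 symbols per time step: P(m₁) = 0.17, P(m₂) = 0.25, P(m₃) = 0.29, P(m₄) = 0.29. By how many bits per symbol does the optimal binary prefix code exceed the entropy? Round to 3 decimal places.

0.030 bits

Entropy H = −Σ p log₂ p ≈ 1.9704 bits.
Huffman merges: 17/100+1/4→21/50; 29/100+29/100→29/50; 21/50+29/50→1. L = 2 ≈ 2.0000.
L − H = 2.0000 − 1.9704 = 0.030 bits.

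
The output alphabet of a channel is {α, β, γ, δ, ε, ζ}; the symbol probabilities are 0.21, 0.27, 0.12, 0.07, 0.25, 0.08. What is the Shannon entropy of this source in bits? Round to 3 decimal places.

H = −Σ pᵢ log₂ pᵢ.
−0.21·log₂(0.21) = 0.4728
−0.27·log₂(0.27) = 0.5100
−0.12·log₂(0.12) = 0.3671
−0.07·log₂(0.07) = 0.2686
−0.25·log₂(0.25) = 0.5000
−0.08·log₂(0.08) = 0.2915
Sum ≈ 2.4100 → 2.410 bits.

2.410 bits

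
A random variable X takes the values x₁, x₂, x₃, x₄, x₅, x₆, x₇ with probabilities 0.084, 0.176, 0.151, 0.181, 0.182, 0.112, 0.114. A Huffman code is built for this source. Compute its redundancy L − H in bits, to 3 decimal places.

0.060 bits

Entropy H = −Σ p log₂ p ≈ 2.7577 bits.
Huffman merges: 21/250+14/125→49/250; 57/500+151/1000→53/200; 22/125+181/1000→357/1000; 91/500+49/250→189/500; 53/200+357/1000→311/500; 189/500+311/500→1. L = 1409/500 ≈ 2.8180.
L − H = 2.8180 − 2.7577 = 0.060 bits.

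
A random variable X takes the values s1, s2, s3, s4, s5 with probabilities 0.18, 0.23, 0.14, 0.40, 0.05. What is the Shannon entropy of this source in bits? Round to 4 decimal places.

H = −Σ pᵢ log₂ pᵢ.
−0.18·log₂(0.18) = 0.4453
−0.23·log₂(0.23) = 0.4877
−0.14·log₂(0.14) = 0.3971
−0.40·log₂(0.40) = 0.5288
−0.05·log₂(0.05) = 0.2161
Sum ≈ 2.0750 → 2.0750 bits.

2.0750 bits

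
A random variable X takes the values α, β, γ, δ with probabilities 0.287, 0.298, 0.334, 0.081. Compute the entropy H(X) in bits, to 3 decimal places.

H = −Σ pᵢ log₂ pᵢ.
−0.287·log₂(0.287) = 0.5169
−0.298·log₂(0.298) = 0.5205
−0.334·log₂(0.334) = 0.5284
−0.081·log₂(0.081) = 0.2937
Sum ≈ 1.8595 → 1.859 bits.

1.859 bits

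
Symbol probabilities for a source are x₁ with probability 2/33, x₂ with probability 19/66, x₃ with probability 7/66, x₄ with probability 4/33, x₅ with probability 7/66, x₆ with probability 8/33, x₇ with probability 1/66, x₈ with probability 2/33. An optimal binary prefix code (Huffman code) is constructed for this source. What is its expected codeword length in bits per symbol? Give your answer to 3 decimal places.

2.682 bits/symbol

Repeatedly combine the two least-probable nodes; the expected code length is the sum of the merged weights.
merge 1/66 + 2/33 → 5/66
merge 2/33 + 5/66 → 3/22
merge 7/66 + 7/66 → 7/33
merge 4/33 + 3/22 → 17/66
merge 7/33 + 8/33 → 5/11
merge 17/66 + 19/66 → 6/11
merge 5/11 + 6/11 → 1
L = 5/66 + 3/22 + 7/33 + 17/66 + 5/11 + 6/11 + 1 = 59/22 ≈ 2.682 bits/symbol.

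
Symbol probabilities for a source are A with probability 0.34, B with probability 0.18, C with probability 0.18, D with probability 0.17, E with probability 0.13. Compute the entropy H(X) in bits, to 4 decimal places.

H = −Σ pᵢ log₂ pᵢ.
−0.34·log₂(0.34) = 0.5292
−0.18·log₂(0.18) = 0.4453
−0.18·log₂(0.18) = 0.4453
−0.17·log₂(0.17) = 0.4346
−0.13·log₂(0.13) = 0.3826
Sum ≈ 2.2370 → 2.2370 bits.

2.2370 bits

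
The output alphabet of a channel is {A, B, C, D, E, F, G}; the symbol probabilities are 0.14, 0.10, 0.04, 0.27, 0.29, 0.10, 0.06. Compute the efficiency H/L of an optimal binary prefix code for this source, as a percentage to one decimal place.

Entropy H = −Σ p log₂ p ≈ 2.5187 bits.
Huffman merges: 1/25+3/50→1/10; 1/10+1/10→1/5; 1/10+7/50→6/25; 1/5+6/25→11/25; 27/100+29/100→14/25; 11/25+14/25→1. L = 127/50 ≈ 2.5400.
Efficiency = H/L = 2.5187/2.5400 = 99.2%.

99.2%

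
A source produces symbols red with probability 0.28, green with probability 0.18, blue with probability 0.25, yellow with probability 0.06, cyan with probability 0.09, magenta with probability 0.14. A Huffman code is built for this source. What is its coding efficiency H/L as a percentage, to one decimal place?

98.9%

Entropy H = −Σ p log₂ p ≈ 2.4128 bits.
Huffman merges: 3/50+9/100→3/20; 7/50+3/20→29/100; 9/50+1/4→43/100; 7/25+29/100→57/100; 43/100+57/100→1. L = 61/25 ≈ 2.4400.
Efficiency = H/L = 2.4128/2.4400 = 98.9%.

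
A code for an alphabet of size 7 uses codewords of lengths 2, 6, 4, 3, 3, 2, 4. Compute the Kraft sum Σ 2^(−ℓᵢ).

0.890625

With common denominator 2^6 = 64: Σ 2^(−ℓᵢ) = 16/64 + 1/64 + 4/64 + 8/64 + 8/64 + 16/64 + 4/64 = 57/64 = 0.890625.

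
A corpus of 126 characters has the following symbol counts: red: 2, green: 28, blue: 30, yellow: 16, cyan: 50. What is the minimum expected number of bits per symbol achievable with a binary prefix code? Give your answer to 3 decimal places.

2.111 bits/symbol

Probabilities are the counts divided by 126.
Repeatedly combine the two least-probable nodes; the expected code length is the sum of the merged weights.
merge 1/63 + 8/63 → 1/7
merge 1/7 + 2/9 → 23/63
merge 5/21 + 23/63 → 38/63
merge 25/63 + 38/63 → 1
L = 1/7 + 23/63 + 38/63 + 1 = 19/9 ≈ 2.111 bits/symbol.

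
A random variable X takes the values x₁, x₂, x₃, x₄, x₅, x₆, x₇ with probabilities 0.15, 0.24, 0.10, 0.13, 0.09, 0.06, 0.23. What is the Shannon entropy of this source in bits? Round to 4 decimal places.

H = −Σ pᵢ log₂ pᵢ.
−0.15·log₂(0.15) = 0.4105
−0.24·log₂(0.24) = 0.4941
−0.10·log₂(0.10) = 0.3322
−0.13·log₂(0.13) = 0.3826
−0.09·log₂(0.09) = 0.3127
−0.06·log₂(0.06) = 0.2435
−0.23·log₂(0.23) = 0.4877
Sum ≈ 2.6634 → 2.6634 bits.

2.6634 bits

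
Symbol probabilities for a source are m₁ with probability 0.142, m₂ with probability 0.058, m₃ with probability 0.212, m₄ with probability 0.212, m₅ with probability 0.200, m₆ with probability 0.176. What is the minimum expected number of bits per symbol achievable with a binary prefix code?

2.576 bits/symbol

Repeatedly combine the two least-probable nodes; the expected code length is the sum of the merged weights.
merge 29/500 + 71/500 → 1/5
merge 22/125 + 1/5 → 47/125
merge 1/5 + 53/250 → 103/250
merge 53/250 + 47/125 → 147/250
merge 103/250 + 147/250 → 1
L = 1/5 + 47/125 + 103/250 + 147/250 + 1 = 322/125 = 2.576 bits/symbol.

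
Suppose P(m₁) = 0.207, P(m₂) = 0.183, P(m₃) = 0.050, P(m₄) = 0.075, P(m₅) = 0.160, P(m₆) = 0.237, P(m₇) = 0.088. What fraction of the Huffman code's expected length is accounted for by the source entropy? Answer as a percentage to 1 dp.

Entropy H = −Σ p log₂ p ≈ 2.6389 bits.
Huffman merges: 1/20+3/40→1/8; 11/125+1/8→213/1000; 4/25+183/1000→343/1000; 207/1000+213/1000→21/50; 237/1000+343/1000→29/50; 21/50+29/50→1. L = 2681/1000 ≈ 2.6810.
Efficiency = H/L = 2.6389/2.6810 = 98.4%.

98.4%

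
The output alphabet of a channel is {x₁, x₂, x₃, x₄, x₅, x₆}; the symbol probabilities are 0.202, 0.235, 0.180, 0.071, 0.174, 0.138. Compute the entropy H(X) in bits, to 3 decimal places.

2.507 bits

H = −Σ pᵢ log₂ pᵢ.
−0.202·log₂(0.202) = 0.4661
−0.235·log₂(0.235) = 0.4910
−0.180·log₂(0.180) = 0.4453
−0.071·log₂(0.071) = 0.2709
−0.174·log₂(0.174) = 0.4390
−0.138·log₂(0.138) = 0.3943
Sum ≈ 2.5066 → 2.507 bits.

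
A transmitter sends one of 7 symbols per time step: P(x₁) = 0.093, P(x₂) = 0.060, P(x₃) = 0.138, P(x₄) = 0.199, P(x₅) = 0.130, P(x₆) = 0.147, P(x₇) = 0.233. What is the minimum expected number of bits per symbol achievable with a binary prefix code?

2.721 bits/symbol

Repeatedly combine the two least-probable nodes; the expected code length is the sum of the merged weights.
merge 3/50 + 93/1000 → 153/1000
merge 13/100 + 69/500 → 67/250
merge 147/1000 + 153/1000 → 3/10
merge 199/1000 + 233/1000 → 54/125
merge 67/250 + 3/10 → 71/125
merge 54/125 + 71/125 → 1
L = 153/1000 + 67/250 + 3/10 + 54/125 + 71/125 + 1 = 2721/1000 = 2.721 bits/symbol.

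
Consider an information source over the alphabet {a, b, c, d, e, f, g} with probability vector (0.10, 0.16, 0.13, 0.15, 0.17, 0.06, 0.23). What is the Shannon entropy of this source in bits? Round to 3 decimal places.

H = −Σ pᵢ log₂ pᵢ.
−0.10·log₂(0.10) = 0.3322
−0.16·log₂(0.16) = 0.4230
−0.13·log₂(0.13) = 0.3826
−0.15·log₂(0.15) = 0.4105
−0.17·log₂(0.17) = 0.4346
−0.06·log₂(0.06) = 0.2435
−0.23·log₂(0.23) = 0.4877
Sum ≈ 2.7142 → 2.714 bits.

2.714 bits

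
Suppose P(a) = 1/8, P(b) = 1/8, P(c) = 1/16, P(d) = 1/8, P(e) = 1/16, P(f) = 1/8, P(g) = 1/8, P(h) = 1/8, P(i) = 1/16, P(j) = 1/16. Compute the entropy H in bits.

3.25 bits

Each probability is a power of 1/2, so log₂(1/p) is an integer.
H = Σ p·log₂(1/p) = 1/8·3 + 1/8·3 + 1/16·4 + 1/8·3 + 1/16·4 + 1/8·3 + 1/8·3 + 1/8·3 + 1/16·4 + 1/16·4 = 3.25 bits.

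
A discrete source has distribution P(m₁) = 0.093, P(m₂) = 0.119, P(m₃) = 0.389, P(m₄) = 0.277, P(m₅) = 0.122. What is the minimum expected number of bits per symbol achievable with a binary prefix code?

Repeatedly combine the two least-probable nodes; the expected code length is the sum of the merged weights.
merge 93/1000 + 119/1000 → 53/250
merge 61/500 + 53/250 → 167/500
merge 277/1000 + 167/500 → 611/1000
merge 389/1000 + 611/1000 → 1
L = 53/250 + 167/500 + 611/1000 + 1 = 2157/1000 = 2.157 bits/symbol.

2.157 bits/symbol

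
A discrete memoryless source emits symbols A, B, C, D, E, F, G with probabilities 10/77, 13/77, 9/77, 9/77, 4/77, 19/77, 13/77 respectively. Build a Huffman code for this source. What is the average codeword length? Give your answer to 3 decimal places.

2.753 bits/symbol

Repeatedly combine the two least-probable nodes; the expected code length is the sum of the merged weights.
merge 4/77 + 9/77 → 13/77
merge 9/77 + 10/77 → 19/77
merge 13/77 + 13/77 → 26/77
merge 13/77 + 19/77 → 32/77
merge 19/77 + 26/77 → 45/77
merge 32/77 + 45/77 → 1
L = 13/77 + 19/77 + 26/77 + 32/77 + 45/77 + 1 = 212/77 ≈ 2.753 bits/symbol.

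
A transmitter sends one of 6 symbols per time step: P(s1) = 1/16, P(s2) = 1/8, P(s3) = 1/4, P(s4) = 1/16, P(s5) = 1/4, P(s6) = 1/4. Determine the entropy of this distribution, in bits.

Each probability is a power of 1/2, so log₂(1/p) is an integer.
H = Σ p·log₂(1/p) = 1/16·4 + 1/8·3 + 1/4·2 + 1/16·4 + 1/4·2 + 1/4·2 = 2.375 bits.

2.375 bits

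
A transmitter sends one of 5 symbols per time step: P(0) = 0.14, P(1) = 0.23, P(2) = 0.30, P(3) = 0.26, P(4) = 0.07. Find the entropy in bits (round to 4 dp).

H = −Σ pᵢ log₂ pᵢ.
−0.14·log₂(0.14) = 0.3971
−0.23·log₂(0.23) = 0.4877
−0.30·log₂(0.30) = 0.5211
−0.26·log₂(0.26) = 0.5053
−0.07·log₂(0.07) = 0.2686
Sum ≈ 2.1797 → 2.1797 bits.

2.1797 bits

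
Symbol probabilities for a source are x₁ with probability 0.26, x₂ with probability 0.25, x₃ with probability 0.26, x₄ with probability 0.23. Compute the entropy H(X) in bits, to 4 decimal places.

H = −Σ pᵢ log₂ pᵢ.
−0.26·log₂(0.26) = 0.5053
−0.25·log₂(0.25) = 0.5000
−0.26·log₂(0.26) = 0.5053
−0.23·log₂(0.23) = 0.4877
Sum ≈ 1.9982 → 1.9982 bits.

1.9982 bits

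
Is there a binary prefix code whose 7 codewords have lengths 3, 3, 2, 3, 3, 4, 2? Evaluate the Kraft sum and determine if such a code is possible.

With common denominator 2^4 = 16: Σ 2^(−ℓᵢ) = 2/16 + 2/16 + 4/16 + 2/16 + 2/16 + 1/16 + 4/16 = 17/16 = 1.0625.
Kraft's inequality requires Σ ≤ 1; here Σ = 1.0625 > 1, so no such prefix code exists.

1.0625; no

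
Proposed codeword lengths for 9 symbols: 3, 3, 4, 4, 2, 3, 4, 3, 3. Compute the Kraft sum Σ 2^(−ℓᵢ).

1.0625

With common denominator 2^4 = 16: Σ 2^(−ℓᵢ) = 2/16 + 2/16 + 1/16 + 1/16 + 4/16 + 2/16 + 1/16 + 2/16 + 2/16 = 17/16 = 1.0625.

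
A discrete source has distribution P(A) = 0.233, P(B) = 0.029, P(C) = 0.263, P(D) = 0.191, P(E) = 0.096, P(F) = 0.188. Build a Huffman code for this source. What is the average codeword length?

Repeatedly combine the two least-probable nodes; the expected code length is the sum of the merged weights.
merge 29/1000 + 12/125 → 1/8
merge 1/8 + 47/250 → 313/1000
merge 191/1000 + 233/1000 → 53/125
merge 263/1000 + 313/1000 → 72/125
merge 53/125 + 72/125 → 1
L = 1/8 + 313/1000 + 53/125 + 72/125 + 1 = 1219/500 = 2.438 bits/symbol.

2.438 bits/symbol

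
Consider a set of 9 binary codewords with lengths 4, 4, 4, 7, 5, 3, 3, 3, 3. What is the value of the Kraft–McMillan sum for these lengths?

With common denominator 2^7 = 128: Σ 2^(−ℓᵢ) = 8/128 + 8/128 + 8/128 + 1/128 + 4/128 + 16/128 + 16/128 + 16/128 + 16/128 = 93/128 = 0.7265625.

0.7265625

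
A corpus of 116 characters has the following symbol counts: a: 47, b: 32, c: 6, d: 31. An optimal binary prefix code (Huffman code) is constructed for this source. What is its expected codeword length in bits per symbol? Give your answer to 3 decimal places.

Probabilities are the counts divided by 116.
Repeatedly combine the two least-probable nodes; the expected code length is the sum of the merged weights.
merge 3/58 + 31/116 → 37/116
merge 8/29 + 37/116 → 69/116
merge 47/116 + 69/116 → 1
L = 37/116 + 69/116 + 1 = 111/58 ≈ 1.914 bits/symbol.

1.914 bits/symbol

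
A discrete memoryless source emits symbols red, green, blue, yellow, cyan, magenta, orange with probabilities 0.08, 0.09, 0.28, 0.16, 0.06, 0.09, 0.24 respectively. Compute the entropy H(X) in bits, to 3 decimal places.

H = −Σ pᵢ log₂ pᵢ.
−0.08·log₂(0.08) = 0.2915
−0.09·log₂(0.09) = 0.3127
−0.28·log₂(0.28) = 0.5142
−0.16·log₂(0.16) = 0.4230
−0.06·log₂(0.06) = 0.2435
−0.09·log₂(0.09) = 0.3127
−0.24·log₂(0.24) = 0.4941
Sum ≈ 2.5917 → 2.592 bits.

2.592 bits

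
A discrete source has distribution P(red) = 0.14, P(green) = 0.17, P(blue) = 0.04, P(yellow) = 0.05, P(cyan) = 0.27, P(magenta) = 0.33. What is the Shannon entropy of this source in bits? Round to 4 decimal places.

H = −Σ pᵢ log₂ pᵢ.
−0.14·log₂(0.14) = 0.3971
−0.17·log₂(0.17) = 0.4346
−0.04·log₂(0.04) = 0.1858
−0.05·log₂(0.05) = 0.2161
−0.27·log₂(0.27) = 0.5100
−0.33·log₂(0.33) = 0.5278
Sum ≈ 2.2714 → 2.2714 bits.

2.2714 bits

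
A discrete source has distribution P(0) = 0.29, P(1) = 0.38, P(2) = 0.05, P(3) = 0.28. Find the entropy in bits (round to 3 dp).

H = −Σ pᵢ log₂ pᵢ.
−0.29·log₂(0.29) = 0.5179
−0.38·log₂(0.38) = 0.5305
−0.05·log₂(0.05) = 0.2161
−0.28·log₂(0.28) = 0.5142
Sum ≈ 1.7787 → 1.779 bits.

1.779 bits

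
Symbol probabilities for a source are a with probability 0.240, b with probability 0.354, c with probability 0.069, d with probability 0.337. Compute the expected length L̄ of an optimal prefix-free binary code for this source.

1.955 bits/symbol

Repeatedly combine the two least-probable nodes; the expected code length is the sum of the merged weights.
merge 69/1000 + 6/25 → 309/1000
merge 309/1000 + 337/1000 → 323/500
merge 177/500 + 323/500 → 1
L = 309/1000 + 323/500 + 1 = 391/200 = 1.955 bits/symbol.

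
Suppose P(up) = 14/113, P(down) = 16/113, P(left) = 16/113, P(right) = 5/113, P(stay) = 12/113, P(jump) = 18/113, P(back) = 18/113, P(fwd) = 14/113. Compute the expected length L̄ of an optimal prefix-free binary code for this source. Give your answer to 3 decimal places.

Repeatedly combine the two least-probable nodes; the expected code length is the sum of the merged weights.
merge 5/113 + 12/113 → 17/113
merge 14/113 + 14/113 → 28/113
merge 16/113 + 16/113 → 32/113
merge 17/113 + 18/113 → 35/113
merge 18/113 + 28/113 → 46/113
merge 32/113 + 35/113 → 67/113
merge 46/113 + 67/113 → 1
L = 17/113 + 28/113 + 32/113 + 35/113 + 46/113 + 67/113 + 1 = 338/113 ≈ 2.991 bits/symbol.

2.991 bits/symbol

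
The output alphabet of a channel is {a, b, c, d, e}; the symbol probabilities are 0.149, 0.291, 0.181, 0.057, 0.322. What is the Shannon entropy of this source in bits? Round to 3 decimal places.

2.136 bits

H = −Σ pᵢ log₂ pᵢ.
−0.149·log₂(0.149) = 0.4092
−0.291·log₂(0.291) = 0.5182
−0.181·log₂(0.181) = 0.4463
−0.057·log₂(0.057) = 0.2356
−0.322·log₂(0.322) = 0.5264
Sum ≈ 2.1358 → 2.136 bits.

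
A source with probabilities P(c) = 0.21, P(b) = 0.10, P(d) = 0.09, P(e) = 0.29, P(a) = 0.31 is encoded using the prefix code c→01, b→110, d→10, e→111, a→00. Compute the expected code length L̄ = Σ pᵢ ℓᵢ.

2.39 bits/symbol

L̄ = Σ pᵢ·ℓᵢ = 0.21·2 + 0.10·3 + 0.09·2 + 0.29·3 + 0.31·2 = 2.39 bits/symbol.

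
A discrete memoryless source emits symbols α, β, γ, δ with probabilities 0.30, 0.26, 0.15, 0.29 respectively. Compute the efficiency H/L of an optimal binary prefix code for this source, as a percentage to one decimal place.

97.7%

Entropy H = −Σ p log₂ p ≈ 1.9548 bits.
Huffman merges: 3/20+13/50→41/100; 29/100+3/10→59/100; 41/100+59/100→1. L = 2 ≈ 2.0000.
Efficiency = H/L = 1.9548/2.0000 = 97.7%.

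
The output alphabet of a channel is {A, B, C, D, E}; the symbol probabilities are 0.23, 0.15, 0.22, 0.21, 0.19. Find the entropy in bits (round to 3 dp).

2.307 bits

H = −Σ pᵢ log₂ pᵢ.
−0.23·log₂(0.23) = 0.4877
−0.15·log₂(0.15) = 0.4105
−0.22·log₂(0.22) = 0.4806
−0.21·log₂(0.21) = 0.4728
−0.19·log₂(0.19) = 0.4552
Sum ≈ 2.3068 → 2.307 bits.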